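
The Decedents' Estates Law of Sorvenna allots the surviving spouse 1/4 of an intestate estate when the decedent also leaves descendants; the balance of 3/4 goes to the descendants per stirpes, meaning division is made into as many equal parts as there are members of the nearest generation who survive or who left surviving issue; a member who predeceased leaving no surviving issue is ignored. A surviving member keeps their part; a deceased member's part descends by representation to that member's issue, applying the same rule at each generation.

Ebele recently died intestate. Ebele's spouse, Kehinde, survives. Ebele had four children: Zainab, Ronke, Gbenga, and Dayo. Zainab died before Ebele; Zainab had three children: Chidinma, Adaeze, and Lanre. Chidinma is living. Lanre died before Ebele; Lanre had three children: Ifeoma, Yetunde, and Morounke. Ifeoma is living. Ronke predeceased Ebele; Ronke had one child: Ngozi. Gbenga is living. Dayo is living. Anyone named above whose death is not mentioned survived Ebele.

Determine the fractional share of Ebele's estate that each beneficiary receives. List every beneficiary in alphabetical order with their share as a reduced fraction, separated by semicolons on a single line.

Adaeze 1/16; Chidinma 1/16; Dayo 3/16; Gbenga 3/16; Ifeoma 1/48; Kehinde 1/4; Morounke 1/48; Ngozi 3/16; Yetunde 1/48

Kehinde, as surviving spouse, takes 1/4.
The remaining 3/4 passes to Ebele's descendants per stirpes.
The 3/4 is divided into 4 equal shares of 3/16 among Zainab, Ronke, Gbenga, Dayo.
Zainab predeceased; the 3/16 allotted to Zainab's branch passes to Zainab's issue by representation.
The 3/16 is divided into 3 equal shares of 1/16 among Chidinma, Adaeze, Lanre.
Chidinma is living and takes 1/16.
Adaeze is living and takes 1/16.
Lanre predeceased; the 1/16 allotted to Lanre's branch passes to Lanre's issue by representation.
The 1/16 is divided into 3 equal shares of 1/48 among Ifeoma, Yetunde, Morounke.
Ifeoma is living and takes 1/48.
Yetunde is living and takes 1/48.
Morounke is living and takes 1/48.
Ronke predeceased; the 3/16 allotted to Ronke's branch passes to Ronke's issue by representation.
Ngozi is the sole taker at this level and receives the full 3/16.
Gbenga is living and takes 3/16.
Dayo is living and takes 3/16.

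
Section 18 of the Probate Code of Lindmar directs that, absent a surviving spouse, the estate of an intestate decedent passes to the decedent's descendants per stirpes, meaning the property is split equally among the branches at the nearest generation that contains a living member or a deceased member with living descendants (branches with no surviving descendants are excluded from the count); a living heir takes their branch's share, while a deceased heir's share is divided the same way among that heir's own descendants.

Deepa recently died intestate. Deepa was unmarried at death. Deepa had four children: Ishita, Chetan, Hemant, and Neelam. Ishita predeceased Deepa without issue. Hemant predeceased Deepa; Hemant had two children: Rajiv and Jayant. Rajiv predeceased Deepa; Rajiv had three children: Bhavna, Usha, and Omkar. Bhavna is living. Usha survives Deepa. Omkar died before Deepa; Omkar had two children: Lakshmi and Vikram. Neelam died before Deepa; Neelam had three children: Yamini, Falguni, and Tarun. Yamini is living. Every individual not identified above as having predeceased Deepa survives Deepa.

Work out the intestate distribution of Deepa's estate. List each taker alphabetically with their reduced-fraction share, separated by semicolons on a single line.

There is no surviving spouse, so the entire estate passes to Deepa's descendants per stirpes.
Ishita left no surviving issue, so that branch lapses and is disregarded.
The estate is divided into 3 equal shares of 1/3 among Chetan, Hemant, Neelam.
Chetan is living and takes 1/3.
Hemant predeceased; the 1/3 allotted to Hemant's branch passes to Hemant's issue by representation.
The 1/3 is divided into 2 equal shares of 1/6 among Rajiv, Jayant.
Rajiv predeceased; the 1/6 allotted to Rajiv's branch passes to Rajiv's issue by representation.
The 1/6 is divided into 3 equal shares of 1/18 among Bhavna, Usha, Omkar.
Bhavna is living and takes 1/18.
Usha is living and takes 1/18.
Omkar predeceased; the 1/18 allotted to Omkar's branch passes to Omkar's issue by representation.
The 1/18 is divided into 2 equal shares of 1/36 among Lakshmi, Vikram.
Lakshmi is living and takes 1/36.
Vikram is living and takes 1/36.
Jayant is living and takes 1/6.
Neelam predeceased; the 1/3 allotted to Neelam's branch passes to Neelam's issue by representation.
The 1/3 is divided into 3 equal shares of 1/9 among Yamini, Falguni, Tarun.
Yamini is living and takes 1/9.
Falguni is living and takes 1/9.
Tarun is living and takes 1/9.

Bhavna 1/18; Chetan 1/3; Falguni 1/9; Jayant 1/6; Lakshmi 1/36; Tarun 1/9; Usha 1/18; Vikram 1/36; Yamini 1/9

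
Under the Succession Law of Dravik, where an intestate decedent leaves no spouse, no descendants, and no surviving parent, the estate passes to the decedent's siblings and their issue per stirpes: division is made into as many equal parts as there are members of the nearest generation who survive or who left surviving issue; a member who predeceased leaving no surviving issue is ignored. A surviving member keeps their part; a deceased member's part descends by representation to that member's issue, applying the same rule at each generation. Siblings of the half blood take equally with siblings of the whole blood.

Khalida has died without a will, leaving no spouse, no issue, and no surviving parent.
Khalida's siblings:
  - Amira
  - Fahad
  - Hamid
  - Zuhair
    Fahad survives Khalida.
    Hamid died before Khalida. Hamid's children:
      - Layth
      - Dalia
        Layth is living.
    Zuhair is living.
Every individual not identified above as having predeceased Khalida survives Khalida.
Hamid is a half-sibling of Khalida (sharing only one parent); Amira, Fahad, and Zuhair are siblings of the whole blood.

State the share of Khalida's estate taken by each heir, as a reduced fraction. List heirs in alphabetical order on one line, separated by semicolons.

No spouse, descendants, or parent survives, so the estate passes to Khalida's siblings per stirpes.
Half-blood and whole-blood siblings take equally under the stated rule.
The estate is divided into 4 equal shares of 1/4 among Amira, Fahad, Hamid, Zuhair.
Amira is living and takes 1/4.
Fahad is living and takes 1/4.
Hamid predeceased; the 1/4 allotted to Hamid's branch passes to Hamid's issue by representation.
The 1/4 is divided into 2 equal shares of 1/8 among Layth, Dalia.
Layth is living and takes 1/8.
Dalia is living and takes 1/8.
Zuhair is living and takes 1/4.

Amira 1/4; Dalia 1/8; Fahad 1/4; Layth 1/8; Zuhair 1/4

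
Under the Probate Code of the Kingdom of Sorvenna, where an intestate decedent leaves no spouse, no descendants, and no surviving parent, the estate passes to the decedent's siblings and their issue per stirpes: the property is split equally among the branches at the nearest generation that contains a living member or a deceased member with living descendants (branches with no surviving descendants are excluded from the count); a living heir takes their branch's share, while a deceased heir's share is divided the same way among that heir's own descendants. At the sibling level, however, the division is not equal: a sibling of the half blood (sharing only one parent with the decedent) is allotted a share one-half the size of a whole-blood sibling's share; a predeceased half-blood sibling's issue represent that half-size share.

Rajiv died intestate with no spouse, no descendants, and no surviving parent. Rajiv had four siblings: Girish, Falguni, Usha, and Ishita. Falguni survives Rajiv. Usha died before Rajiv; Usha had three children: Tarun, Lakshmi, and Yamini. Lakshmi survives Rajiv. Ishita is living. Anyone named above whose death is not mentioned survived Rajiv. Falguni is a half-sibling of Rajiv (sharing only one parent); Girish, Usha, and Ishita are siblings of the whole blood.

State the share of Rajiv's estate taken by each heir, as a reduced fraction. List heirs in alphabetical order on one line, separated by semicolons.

No spouse, descendants, or parent survives, so the estate passes to Rajiv's siblings per stirpes.
Half-blood siblings count for one-half the weight of whole-blood siblings at the initial division.
Dividing 1 in proportion to weights (total weight 7/2): Girish (weight 1) → 2/7; Falguni (weight 1/2) → 1/7; Usha (weight 1) → 2/7; Ishita (weight 1) → 2/7.
Girish is living and takes 2/7.
Falguni is living and takes 1/7.
Usha predeceased; the 2/7 allotted to Usha's branch passes to Usha's issue by representation.
The 2/7 is divided into 3 equal shares of 2/21 among Tarun, Lakshmi, Yamini.
Tarun is living and takes 2/21.
Lakshmi is living and takes 2/21.
Yamini is living and takes 2/21.
Ishita is living and takes 2/7.

Falguni 1/7; Girish 2/7; Ishita 2/7; Lakshmi 2/21; Tarun 2/21; Yamini 2/21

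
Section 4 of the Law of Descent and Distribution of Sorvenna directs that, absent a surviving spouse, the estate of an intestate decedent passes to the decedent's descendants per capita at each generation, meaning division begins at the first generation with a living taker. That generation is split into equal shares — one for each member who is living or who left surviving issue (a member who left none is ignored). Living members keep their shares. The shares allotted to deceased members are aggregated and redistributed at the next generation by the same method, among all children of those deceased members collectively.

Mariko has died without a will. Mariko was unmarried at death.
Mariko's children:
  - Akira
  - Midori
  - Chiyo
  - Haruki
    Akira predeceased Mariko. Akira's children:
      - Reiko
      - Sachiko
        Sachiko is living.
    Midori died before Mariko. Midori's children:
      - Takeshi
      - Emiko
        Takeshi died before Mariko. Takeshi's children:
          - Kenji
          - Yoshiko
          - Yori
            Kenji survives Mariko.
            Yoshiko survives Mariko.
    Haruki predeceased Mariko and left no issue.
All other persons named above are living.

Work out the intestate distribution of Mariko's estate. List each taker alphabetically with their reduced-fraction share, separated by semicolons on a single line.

Chiyo 1/3; Emiko 1/6; Kenji 1/18; Reiko 1/6; Sachiko 1/6; Yori 1/18; Yoshiko 1/18

There is no surviving spouse, so the entire estate passes to Mariko's descendants per capita at each generation.
At generation 1 (Akira, Midori, Chiyo) there are 3 shares of (1)/3 = 1/3 each.
Living: Chiyo — each takes 1/3.
Deceased: Akira and Midori. Their combined 2/3 is pooled and carried to generation 2.
At generation 2 (Reiko, Sachiko, Takeshi, Emiko) there are 4 shares of (2/3)/4 = 1/6 each.
Living: Reiko, Sachiko, and Emiko — each takes 1/6.
Deceased: Takeshi. That 1/6 share is carried to generation 3.
At generation 3 (Kenji, Yoshiko, Yori) there are 3 shares of (1/6)/3 = 1/18 each.
Living: Kenji, Yoshiko, and Yori — each takes 1/18.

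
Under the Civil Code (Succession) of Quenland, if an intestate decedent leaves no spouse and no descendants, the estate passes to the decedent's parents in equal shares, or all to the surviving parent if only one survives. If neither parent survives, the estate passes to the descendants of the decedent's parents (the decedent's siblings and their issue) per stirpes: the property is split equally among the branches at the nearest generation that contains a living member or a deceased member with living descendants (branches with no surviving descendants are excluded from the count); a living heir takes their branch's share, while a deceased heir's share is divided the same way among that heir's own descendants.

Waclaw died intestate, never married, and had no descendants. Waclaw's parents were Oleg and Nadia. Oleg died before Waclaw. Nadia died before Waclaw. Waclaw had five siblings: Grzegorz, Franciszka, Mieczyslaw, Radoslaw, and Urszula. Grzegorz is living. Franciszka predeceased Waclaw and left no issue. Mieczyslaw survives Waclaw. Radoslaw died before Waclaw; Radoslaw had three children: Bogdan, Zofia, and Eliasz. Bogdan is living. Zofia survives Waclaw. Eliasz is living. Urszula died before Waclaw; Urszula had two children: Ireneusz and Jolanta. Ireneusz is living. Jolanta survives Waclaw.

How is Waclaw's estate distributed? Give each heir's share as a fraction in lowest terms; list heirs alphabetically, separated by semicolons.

Neither parent survives and there are no descendants, so the estate passes to Waclaw's siblings and their issue per stirpes.
Franciszka left no surviving issue, so that branch lapses and is disregarded.
The estate is divided into 4 equal shares of 1/4 among Grzegorz, Mieczyslaw, Radoslaw, Urszula.
Grzegorz is living and takes 1/4.
Mieczyslaw is living and takes 1/4.
Radoslaw predeceased; the 1/4 allotted to Radoslaw's branch passes to Radoslaw's issue by representation.
The 1/4 is divided into 3 equal shares of 1/12 among Bogdan, Zofia, Eliasz.
Bogdan is living and takes 1/12.
Zofia is living and takes 1/12.
Eliasz is living and takes 1/12.
Urszula predeceased; the 1/4 allotted to Urszula's branch passes to Urszula's issue by representation.
The 1/4 is divided into 2 equal shares of 1/8 among Ireneusz, Jolanta.
Ireneusz is living and takes 1/8.
Jolanta is living and takes 1/8.

Bogdan 1/12; Eliasz 1/12; Grzegorz 1/4; Ireneusz 1/8; Jolanta 1/8; Mieczyslaw 1/4; Zofia 1/12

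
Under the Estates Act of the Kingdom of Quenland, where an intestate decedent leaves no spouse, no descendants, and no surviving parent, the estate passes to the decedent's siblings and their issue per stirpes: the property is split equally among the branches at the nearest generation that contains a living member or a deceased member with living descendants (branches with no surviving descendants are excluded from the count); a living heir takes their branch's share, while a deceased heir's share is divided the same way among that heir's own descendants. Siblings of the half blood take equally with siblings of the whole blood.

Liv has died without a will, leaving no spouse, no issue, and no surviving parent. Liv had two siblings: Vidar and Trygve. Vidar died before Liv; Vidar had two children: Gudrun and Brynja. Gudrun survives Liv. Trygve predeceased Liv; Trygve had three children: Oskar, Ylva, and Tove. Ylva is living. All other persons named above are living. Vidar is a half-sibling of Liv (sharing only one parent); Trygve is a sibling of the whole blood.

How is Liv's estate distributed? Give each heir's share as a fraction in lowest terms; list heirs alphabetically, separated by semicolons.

No spouse, descendants, or parent survives, so the estate passes to Liv's siblings per stirpes.
Half-blood and whole-blood siblings take equally under the stated rule.
The estate is divided into 2 equal shares of 1/2 among Vidar, Trygve.
Vidar predeceased; the 1/2 allotted to Vidar's branch passes to Vidar's issue by representation.
The 1/2 is divided into 2 equal shares of 1/4 among Gudrun, Brynja.
Gudrun is living and takes 1/4.
Brynja is living and takes 1/4.
Trygve predeceased; the 1/2 allotted to Trygve's branch passes to Trygve's issue by representation.
The 1/2 is divided into 3 equal shares of 1/6 among Oskar, Ylva, Tove.
Oskar is living and takes 1/6.
Ylva is living and takes 1/6.
Tove is living and takes 1/6.

Brynja 1/4; Gudrun 1/4; Oskar 1/6; Tove 1/6; Ylva 1/6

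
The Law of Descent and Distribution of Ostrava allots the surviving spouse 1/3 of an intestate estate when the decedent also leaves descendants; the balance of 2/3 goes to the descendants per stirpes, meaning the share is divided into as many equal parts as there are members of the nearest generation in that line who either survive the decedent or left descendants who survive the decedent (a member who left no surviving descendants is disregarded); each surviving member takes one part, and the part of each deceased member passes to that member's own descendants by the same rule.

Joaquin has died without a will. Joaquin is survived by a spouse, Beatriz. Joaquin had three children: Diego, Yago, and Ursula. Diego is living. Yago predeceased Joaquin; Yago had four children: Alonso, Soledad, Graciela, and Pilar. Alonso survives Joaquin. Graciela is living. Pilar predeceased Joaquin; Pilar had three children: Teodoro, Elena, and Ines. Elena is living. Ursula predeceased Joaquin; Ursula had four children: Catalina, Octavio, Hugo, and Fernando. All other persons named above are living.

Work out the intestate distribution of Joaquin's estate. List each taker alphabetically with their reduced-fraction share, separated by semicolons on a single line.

Alonso 1/18; Beatriz 1/3; Catalina 1/18; Diego 2/9; Elena 1/54; Fernando 1/18; Graciela 1/18; Hugo 1/18; Ines 1/54; Octavio 1/18; Soledad 1/18; Teodoro 1/54

Beatriz, as surviving spouse, takes 1/3.
The remaining 2/3 passes to Joaquin's descendants per stirpes.
The 2/3 is divided into 3 equal shares of 2/9 among Diego, Yago, Ursula.
Diego is living and takes 2/9.
Yago predeceased; the 2/9 allotted to Yago's branch passes to Yago's issue by representation.
The 2/9 is divided into 4 equal shares of 1/18 among Alonso, Soledad, Graciela, Pilar.
Alonso is living and takes 1/18.
Soledad is living and takes 1/18.
Graciela is living and takes 1/18.
Pilar predeceased; the 1/18 allotted to Pilar's branch passes to Pilar's issue by representation.
The 1/18 is divided into 3 equal shares of 1/54 among Teodoro, Elena, Ines.
Teodoro is living and takes 1/54.
Elena is living and takes 1/54.
Ines is living and takes 1/54.
Ursula predeceased; the 2/9 allotted to Ursula's branch passes to Ursula's issue by representation.
The 2/9 is divided into 4 equal shares of 1/18 among Catalina, Octavio, Hugo, Fernando.
Catalina is living and takes 1/18.
Octavio is living and takes 1/18.
Hugo is living and takes 1/18.
Fernando is living and takes 1/18.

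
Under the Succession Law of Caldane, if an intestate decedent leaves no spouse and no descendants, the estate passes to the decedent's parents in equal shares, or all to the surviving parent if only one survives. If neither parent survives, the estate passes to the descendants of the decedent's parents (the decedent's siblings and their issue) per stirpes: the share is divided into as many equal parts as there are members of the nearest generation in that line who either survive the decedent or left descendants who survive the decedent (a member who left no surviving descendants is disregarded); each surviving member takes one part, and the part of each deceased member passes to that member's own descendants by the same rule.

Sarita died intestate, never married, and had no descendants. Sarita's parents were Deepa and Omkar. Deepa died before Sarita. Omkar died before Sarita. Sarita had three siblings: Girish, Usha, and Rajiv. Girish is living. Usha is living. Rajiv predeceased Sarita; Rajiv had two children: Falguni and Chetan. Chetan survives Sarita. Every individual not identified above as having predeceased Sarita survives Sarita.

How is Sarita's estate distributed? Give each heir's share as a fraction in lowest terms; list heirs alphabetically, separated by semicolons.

Neither parent survives and there are no descendants, so the estate passes to Sarita's siblings and their issue per stirpes.
The estate is divided into 3 equal shares of 1/3 among Girish, Usha, Rajiv.
Girish is living and takes 1/3.
Usha is living and takes 1/3.
Rajiv predeceased; the 1/3 allotted to Rajiv's branch passes to Rajiv's issue by representation.
The 1/3 is divided into 2 equal shares of 1/6 among Falguni, Chetan.
Falguni is living and takes 1/6.
Chetan is living and takes 1/6.

Chetan 1/6; Falguni 1/6; Girish 1/3; Usha 1/3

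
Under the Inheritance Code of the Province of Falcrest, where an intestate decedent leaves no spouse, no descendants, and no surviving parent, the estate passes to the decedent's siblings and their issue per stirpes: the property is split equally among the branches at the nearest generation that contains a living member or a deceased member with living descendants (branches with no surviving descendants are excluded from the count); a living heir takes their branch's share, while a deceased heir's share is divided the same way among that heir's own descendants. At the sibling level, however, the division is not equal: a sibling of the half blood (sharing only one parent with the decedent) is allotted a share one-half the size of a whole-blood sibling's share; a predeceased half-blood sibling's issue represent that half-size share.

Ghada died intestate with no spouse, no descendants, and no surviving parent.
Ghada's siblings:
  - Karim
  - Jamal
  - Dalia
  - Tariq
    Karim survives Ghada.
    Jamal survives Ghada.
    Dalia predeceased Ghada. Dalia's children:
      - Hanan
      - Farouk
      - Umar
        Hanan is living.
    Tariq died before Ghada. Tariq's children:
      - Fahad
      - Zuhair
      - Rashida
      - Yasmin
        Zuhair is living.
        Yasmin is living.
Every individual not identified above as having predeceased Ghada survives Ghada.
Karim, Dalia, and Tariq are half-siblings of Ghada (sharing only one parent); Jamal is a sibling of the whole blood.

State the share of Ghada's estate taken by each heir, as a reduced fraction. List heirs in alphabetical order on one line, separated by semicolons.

Fahad 1/20; Farouk 1/15; Hanan 1/15; Jamal 2/5; Karim 1/5; Rashida 1/20; Umar 1/15; Yasmin 1/20; Zuhair 1/20

No spouse, descendants, or parent survives, so the estate passes to Ghada's siblings per stirpes.
Half-blood siblings count for one-half the weight of whole-blood siblings at the initial division.
Dividing 1 in proportion to weights (total weight 5/2): Karim (weight 1/2) → 1/5; Jamal (weight 1) → 2/5; Dalia (weight 1/2) → 1/5; Tariq (weight 1/2) → 1/5.
Karim is living and takes 1/5.
Jamal is living and takes 2/5.
Dalia predeceased; the 1/5 allotted to Dalia's branch passes to Dalia's issue by representation.
The 1/5 is divided into 3 equal shares of 1/15 among Hanan, Farouk, Umar.
Hanan is living and takes 1/15.
Farouk is living and takes 1/15.
Umar is living and takes 1/15.
Tariq predeceased; the 1/5 allotted to Tariq's branch passes to Tariq's issue by representation.
The 1/5 is divided into 4 equal shares of 1/20 among Fahad, Zuhair, Rashida, Yasmin.
Fahad is living and takes 1/20.
Zuhair is living and takes 1/20.
Rashida is living and takes 1/20.
Yasmin is living and takes 1/20.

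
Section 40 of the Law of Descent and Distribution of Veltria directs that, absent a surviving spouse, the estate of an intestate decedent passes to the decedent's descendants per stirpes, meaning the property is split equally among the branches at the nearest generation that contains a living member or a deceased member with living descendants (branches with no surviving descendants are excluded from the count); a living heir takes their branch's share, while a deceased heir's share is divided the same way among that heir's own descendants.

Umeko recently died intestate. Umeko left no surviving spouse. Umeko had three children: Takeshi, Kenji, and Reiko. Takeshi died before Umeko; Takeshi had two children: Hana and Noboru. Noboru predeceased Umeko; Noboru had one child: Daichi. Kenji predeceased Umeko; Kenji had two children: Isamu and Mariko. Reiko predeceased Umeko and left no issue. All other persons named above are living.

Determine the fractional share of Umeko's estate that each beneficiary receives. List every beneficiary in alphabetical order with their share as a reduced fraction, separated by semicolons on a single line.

There is no surviving spouse, so the entire estate passes to Umeko's descendants per stirpes.
Reiko left no surviving issue, so that branch lapses and is disregarded.
The estate is divided into 2 equal shares of 1/2 among Takeshi, Kenji.
Takeshi predeceased; the 1/2 allotted to Takeshi's branch passes to Takeshi's issue by representation.
The 1/2 is divided into 2 equal shares of 1/4 among Hana, Noboru.
Hana is living and takes 1/4.
Noboru predeceased; the 1/4 allotted to Noboru's branch passes to Noboru's issue by representation.
Daichi is the sole taker at this level and receives the full 1/4.
Kenji predeceased; the 1/2 allotted to Kenji's branch passes to Kenji's issue by representation.
The 1/2 is divided into 2 equal shares of 1/4 among Isamu, Mariko.
Isamu is living and takes 1/4.
Mariko is living and takes 1/4.

Daichi 1/4; Hana 1/4; Isamu 1/4; Mariko 1/4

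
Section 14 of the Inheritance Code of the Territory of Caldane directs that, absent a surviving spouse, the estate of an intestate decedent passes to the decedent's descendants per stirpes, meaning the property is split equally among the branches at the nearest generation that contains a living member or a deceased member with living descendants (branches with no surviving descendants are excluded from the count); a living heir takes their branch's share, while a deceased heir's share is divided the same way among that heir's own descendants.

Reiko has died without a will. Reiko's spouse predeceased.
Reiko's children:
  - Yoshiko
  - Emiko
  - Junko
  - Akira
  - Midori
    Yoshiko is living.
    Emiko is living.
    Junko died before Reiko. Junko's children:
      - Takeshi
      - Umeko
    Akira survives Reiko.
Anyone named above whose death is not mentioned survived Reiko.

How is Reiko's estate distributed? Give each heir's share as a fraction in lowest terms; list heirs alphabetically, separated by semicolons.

Akira 1/5; Emiko 1/5; Midori 1/5; Takeshi 1/10; Umeko 1/10; Yoshiko 1/5

There is no surviving spouse, so the entire estate passes to Reiko's descendants per stirpes.
The estate is divided into 5 equal shares of 1/5 among Yoshiko, Emiko, Junko, Akira, Midori.
Yoshiko is living and takes 1/5.
Emiko is living and takes 1/5.
Junko predeceased; the 1/5 allotted to Junko's branch passes to Junko's issue by representation.
The 1/5 is divided into 2 equal shares of 1/10 among Takeshi, Umeko.
Takeshi is living and takes 1/10.
Umeko is living and takes 1/10.
Akira is living and takes 1/5.
Midori is living and takes 1/5.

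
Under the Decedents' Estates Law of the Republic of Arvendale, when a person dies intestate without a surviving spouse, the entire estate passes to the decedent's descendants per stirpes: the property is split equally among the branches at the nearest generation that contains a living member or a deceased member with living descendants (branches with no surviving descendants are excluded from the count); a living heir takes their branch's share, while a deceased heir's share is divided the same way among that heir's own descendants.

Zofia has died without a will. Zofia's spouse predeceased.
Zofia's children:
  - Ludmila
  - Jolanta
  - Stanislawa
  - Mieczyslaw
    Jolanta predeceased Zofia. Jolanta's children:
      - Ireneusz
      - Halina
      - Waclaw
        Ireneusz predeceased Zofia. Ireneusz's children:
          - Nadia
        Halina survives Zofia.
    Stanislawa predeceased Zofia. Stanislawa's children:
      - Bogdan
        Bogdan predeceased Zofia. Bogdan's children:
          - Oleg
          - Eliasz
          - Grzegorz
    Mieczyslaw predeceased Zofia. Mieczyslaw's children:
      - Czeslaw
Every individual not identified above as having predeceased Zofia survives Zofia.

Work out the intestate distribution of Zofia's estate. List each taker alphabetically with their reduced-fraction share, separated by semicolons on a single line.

There is no surviving spouse, so the entire estate passes to Zofia's descendants per stirpes.
The estate is divided into 4 equal shares of 1/4 among Ludmila, Jolanta, Stanislawa, Mieczyslaw.
Ludmila is living and takes 1/4.
Jolanta predeceased; the 1/4 allotted to Jolanta's branch passes to Jolanta's issue by representation.
The 1/4 is divided into 3 equal shares of 1/12 among Ireneusz, Halina, Waclaw.
Ireneusz predeceased; the 1/12 allotted to Ireneusz's branch passes to Ireneusz's issue by representation.
Nadia is the sole taker at this level and receives the full 1/12.
Halina is living and takes 1/12.
Waclaw is living and takes 1/12.
Stanislawa predeceased; the 1/4 allotted to Stanislawa's branch passes to Stanislawa's issue by representation.
Bogdan's line is the sole branch at this level, so the full 1/4 passes to Bogdan's issue by representation.
The 1/4 is divided into 3 equal shares of 1/12 among Oleg, Eliasz, Grzegorz.
Oleg is living and takes 1/12.
Eliasz is living and takes 1/12.
Grzegorz is living and takes 1/12.
Mieczyslaw predeceased; the 1/4 allotted to Mieczyslaw's branch passes to Mieczyslaw's issue by representation.
Czeslaw is the sole taker at this level and receives the full 1/4.

Czeslaw 1/4; Eliasz 1/12; Grzegorz 1/12; Halina 1/12; Ludmila 1/4; Nadia 1/12; Oleg 1/12; Waclaw 1/12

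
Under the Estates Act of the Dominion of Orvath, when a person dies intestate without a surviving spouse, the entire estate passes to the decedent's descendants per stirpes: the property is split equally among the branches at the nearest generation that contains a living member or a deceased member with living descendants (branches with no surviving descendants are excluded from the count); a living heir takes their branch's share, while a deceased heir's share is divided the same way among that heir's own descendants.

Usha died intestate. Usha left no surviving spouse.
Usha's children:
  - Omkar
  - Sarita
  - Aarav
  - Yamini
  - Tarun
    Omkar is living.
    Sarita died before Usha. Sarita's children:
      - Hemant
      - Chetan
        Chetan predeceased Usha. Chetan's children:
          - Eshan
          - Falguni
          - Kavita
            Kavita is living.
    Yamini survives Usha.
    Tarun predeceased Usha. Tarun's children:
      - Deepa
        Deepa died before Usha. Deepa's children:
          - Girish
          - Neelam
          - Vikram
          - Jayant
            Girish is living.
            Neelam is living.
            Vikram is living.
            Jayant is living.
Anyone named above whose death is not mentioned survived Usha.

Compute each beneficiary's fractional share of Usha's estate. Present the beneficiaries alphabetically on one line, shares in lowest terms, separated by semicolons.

Aarav 1/5; Eshan 1/30; Falguni 1/30; Girish 1/20; Hemant 1/10; Jayant 1/20; Kavita 1/30; Neelam 1/20; Omkar 1/5; Vikram 1/20; Yamini 1/5

There is no surviving spouse, so the entire estate passes to Usha's descendants per stirpes.
The estate is divided into 5 equal shares of 1/5 among Omkar, Sarita, Aarav, Yamini, Tarun.
Omkar is living and takes 1/5.
Sarita predeceased; the 1/5 allotted to Sarita's branch passes to Sarita's issue by representation.
The 1/5 is divided into 2 equal shares of 1/10 among Hemant, Chetan.
Hemant is living and takes 1/10.
Chetan predeceased; the 1/10 allotted to Chetan's branch passes to Chetan's issue by representation.
The 1/10 is divided into 3 equal shares of 1/30 among Eshan, Falguni, Kavita.
Eshan is living and takes 1/30.
Falguni is living and takes 1/30.
Kavita is living and takes 1/30.
Aarav is living and takes 1/5.
Yamini is living and takes 1/5.
Tarun predeceased; the 1/5 allotted to Tarun's branch passes to Tarun's issue by representation.
Deepa's line is the sole branch at this level, so the full 1/5 passes to Deepa's issue by representation.
The 1/5 is divided into 4 equal shares of 1/20 among Girish, Neelam, Vikram, Jayant.
Girish is living and takes 1/20.
Neelam is living and takes 1/20.
Vikram is living and takes 1/20.
Jayant is living and takes 1/20.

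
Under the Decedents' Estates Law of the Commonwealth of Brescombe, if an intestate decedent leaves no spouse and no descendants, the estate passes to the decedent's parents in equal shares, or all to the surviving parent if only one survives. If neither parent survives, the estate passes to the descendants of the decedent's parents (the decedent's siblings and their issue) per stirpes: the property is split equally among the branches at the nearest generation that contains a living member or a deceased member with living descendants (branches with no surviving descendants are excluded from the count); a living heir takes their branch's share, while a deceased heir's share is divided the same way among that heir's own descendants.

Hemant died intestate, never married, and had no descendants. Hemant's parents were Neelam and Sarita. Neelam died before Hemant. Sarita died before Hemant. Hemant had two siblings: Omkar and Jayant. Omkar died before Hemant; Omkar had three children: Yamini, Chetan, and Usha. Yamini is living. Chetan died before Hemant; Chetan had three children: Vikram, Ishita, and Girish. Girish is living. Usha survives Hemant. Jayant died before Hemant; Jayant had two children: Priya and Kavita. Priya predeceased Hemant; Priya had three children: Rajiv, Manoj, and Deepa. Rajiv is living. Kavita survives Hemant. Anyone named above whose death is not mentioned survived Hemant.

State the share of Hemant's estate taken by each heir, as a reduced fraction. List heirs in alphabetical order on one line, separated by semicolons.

Deepa 1/12; Girish 1/18; Ishita 1/18; Kavita 1/4; Manoj 1/12; Rajiv 1/12; Usha 1/6; Vikram 1/18; Yamini 1/6

Neither parent survives and there are no descendants, so the estate passes to Hemant's siblings and their issue per stirpes.
The estate is divided into 2 equal shares of 1/2 among Omkar, Jayant.
Omkar predeceased; the 1/2 allotted to Omkar's branch passes to Omkar's issue by representation.
The 1/2 is divided into 3 equal shares of 1/6 among Yamini, Chetan, Usha.
Yamini is living and takes 1/6.
Chetan predeceased; the 1/6 allotted to Chetan's branch passes to Chetan's issue by representation.
The 1/6 is divided into 3 equal shares of 1/18 among Vikram, Ishita, Girish.
Vikram is living and takes 1/18.
Ishita is living and takes 1/18.
Girish is living and takes 1/18.
Usha is living and takes 1/6.
Jayant predeceased; the 1/2 allotted to Jayant's branch passes to Jayant's issue by representation.
The 1/2 is divided into 2 equal shares of 1/4 among Priya, Kavita.
Priya predeceased; the 1/4 allotted to Priya's branch passes to Priya's issue by representation.
The 1/4 is divided into 3 equal shares of 1/12 among Rajiv, Manoj, Deepa.
Rajiv is living and takes 1/12.
Manoj is living and takes 1/12.
Deepa is living and takes 1/12.
Kavita is living and takes 1/4.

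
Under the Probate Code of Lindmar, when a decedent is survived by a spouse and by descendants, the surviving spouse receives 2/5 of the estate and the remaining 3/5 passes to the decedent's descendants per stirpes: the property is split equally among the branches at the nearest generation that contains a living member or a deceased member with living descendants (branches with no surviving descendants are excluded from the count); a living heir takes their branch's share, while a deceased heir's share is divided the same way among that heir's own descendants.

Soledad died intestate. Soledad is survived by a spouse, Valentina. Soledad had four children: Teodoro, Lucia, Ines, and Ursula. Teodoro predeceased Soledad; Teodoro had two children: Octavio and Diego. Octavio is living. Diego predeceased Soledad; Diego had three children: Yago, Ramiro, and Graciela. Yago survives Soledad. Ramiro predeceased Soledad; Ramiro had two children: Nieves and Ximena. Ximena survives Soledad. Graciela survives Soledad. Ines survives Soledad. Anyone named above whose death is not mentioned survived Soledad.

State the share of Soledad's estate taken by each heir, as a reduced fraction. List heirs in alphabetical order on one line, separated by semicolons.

Graciela 1/40; Ines 3/20; Lucia 3/20; Nieves 1/80; Octavio 3/40; Ursula 3/20; Valentina 2/5; Ximena 1/80; Yago 1/40

Valentina, as surviving spouse, takes 2/5.
The remaining 3/5 passes to Soledad's descendants per stirpes.
The 3/5 is divided into 4 equal shares of 3/20 among Teodoro, Lucia, Ines, Ursula.
Teodoro predeceased; the 3/20 allotted to Teodoro's branch passes to Teodoro's issue by representation.
The 3/20 is divided into 2 equal shares of 3/40 among Octavio, Diego.
Octavio is living and takes 3/40.
Diego predeceased; the 3/40 allotted to Diego's branch passes to Diego's issue by representation.
The 3/40 is divided into 3 equal shares of 1/40 among Yago, Ramiro, Graciela.
Yago is living and takes 1/40.
Ramiro predeceased; the 1/40 allotted to Ramiro's branch passes to Ramiro's issue by representation.
The 1/40 is divided into 2 equal shares of 1/80 among Nieves, Ximena.
Nieves is living and takes 1/80.
Ximena is living and takes 1/80.
Graciela is living and takes 1/40.
Lucia is living and takes 3/20.
Ines is living and takes 3/20.
Ursula is living and takes 3/20.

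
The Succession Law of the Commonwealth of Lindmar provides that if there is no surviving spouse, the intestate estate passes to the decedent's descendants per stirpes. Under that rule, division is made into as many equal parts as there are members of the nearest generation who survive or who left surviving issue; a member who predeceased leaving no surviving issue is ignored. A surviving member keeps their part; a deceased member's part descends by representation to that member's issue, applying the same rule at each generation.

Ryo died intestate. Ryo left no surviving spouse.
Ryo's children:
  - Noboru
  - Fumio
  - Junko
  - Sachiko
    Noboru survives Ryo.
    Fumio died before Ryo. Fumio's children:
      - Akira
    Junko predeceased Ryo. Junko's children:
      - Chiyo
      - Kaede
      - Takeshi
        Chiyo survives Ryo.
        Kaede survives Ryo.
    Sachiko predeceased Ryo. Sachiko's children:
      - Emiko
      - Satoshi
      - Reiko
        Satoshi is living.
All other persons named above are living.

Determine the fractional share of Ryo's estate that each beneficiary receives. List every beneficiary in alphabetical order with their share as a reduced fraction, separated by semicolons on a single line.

Akira 1/4; Chiyo 1/12; Emiko 1/12; Kaede 1/12; Noboru 1/4; Reiko 1/12; Satoshi 1/12; Takeshi 1/12

There is no surviving spouse, so the entire estate passes to Ryo's descendants per stirpes.
The estate is divided into 4 equal shares of 1/4 among Noboru, Fumio, Junko, Sachiko.
Noboru is living and takes 1/4.
Fumio predeceased; the 1/4 allotted to Fumio's branch passes to Fumio's issue by representation.
Akira is the sole taker at this level and receives the full 1/4.
Junko predeceased; the 1/4 allotted to Junko's branch passes to Junko's issue by representation.
The 1/4 is divided into 3 equal shares of 1/12 among Chiyo, Kaede, Takeshi.
Chiyo is living and takes 1/12.
Kaede is living and takes 1/12.
Takeshi is living and takes 1/12.
Sachiko predeceased; the 1/4 allotted to Sachiko's branch passes to Sachiko's issue by representation.
The 1/4 is divided into 3 equal shares of 1/12 among Emiko, Satoshi, Reiko.
Emiko is living and takes 1/12.
Satoshi is living and takes 1/12.
Reiko is living and takes 1/12.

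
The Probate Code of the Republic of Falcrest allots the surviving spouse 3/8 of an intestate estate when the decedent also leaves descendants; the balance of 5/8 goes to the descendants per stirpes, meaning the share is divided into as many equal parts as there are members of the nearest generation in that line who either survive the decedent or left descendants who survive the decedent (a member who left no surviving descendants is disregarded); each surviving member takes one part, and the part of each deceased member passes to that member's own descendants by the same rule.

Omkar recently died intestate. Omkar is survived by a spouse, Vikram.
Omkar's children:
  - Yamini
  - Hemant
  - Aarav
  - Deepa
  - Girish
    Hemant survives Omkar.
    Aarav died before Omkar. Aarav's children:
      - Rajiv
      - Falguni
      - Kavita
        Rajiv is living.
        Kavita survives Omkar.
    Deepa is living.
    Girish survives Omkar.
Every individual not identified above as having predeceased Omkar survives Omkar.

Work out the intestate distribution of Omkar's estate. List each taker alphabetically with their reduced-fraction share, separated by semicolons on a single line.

Vikram, as surviving spouse, takes 3/8.
The remaining 5/8 passes to Omkar's descendants per stirpes.
The 5/8 is divided into 5 equal shares of 1/8 among Yamini, Hemant, Aarav, Deepa, Girish.
Yamini is living and takes 1/8.
Hemant is living and takes 1/8.
Aarav predeceased; the 1/8 allotted to Aarav's branch passes to Aarav's issue by representation.
The 1/8 is divided into 3 equal shares of 1/24 among Rajiv, Falguni, Kavita.
Rajiv is living and takes 1/24.
Falguni is living and takes 1/24.
Kavita is living and takes 1/24.
Deepa is living and takes 1/8.
Girish is living and takes 1/8.

Deepa 1/8; Falguni 1/24; Girish 1/8; Hemant 1/8; Kavita 1/24; Rajiv 1/24; Vikram 3/8; Yamini 1/8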